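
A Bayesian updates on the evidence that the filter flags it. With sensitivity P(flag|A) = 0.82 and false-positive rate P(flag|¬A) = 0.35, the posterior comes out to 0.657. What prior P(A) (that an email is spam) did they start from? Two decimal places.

Bayes' rule in odds form gives O(A|E) = O(A)·[P(E|A)/P(E|¬A)], hence O(A) = O(A|E)/LR.
Posterior odds = 0.657/(1−0.657) = 1.9155. LR = 0.82/0.35 = 2.3429.
Prior odds = 1.9155/2.3429 = 0.8176, so P(A) = 0.8176/(1+0.8176) ≈ 0.45.

P(A) = 0.45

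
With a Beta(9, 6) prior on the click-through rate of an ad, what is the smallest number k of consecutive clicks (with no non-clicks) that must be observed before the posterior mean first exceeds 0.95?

k = 106

After k clicks and 0 non-clicks the posterior is Beta(9+k, 6), with mean (9+k)/(9+6+k).
Set (9+k)/(15+k) > 0.95 and solve: k > (0.95·15 − 9)/(1 − 0.95) = 105.000.
The smallest integer exceeding 105.000 is 106.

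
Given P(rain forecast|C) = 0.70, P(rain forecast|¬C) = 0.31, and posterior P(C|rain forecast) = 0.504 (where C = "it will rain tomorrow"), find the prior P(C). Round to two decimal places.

Bayes' rule in odds form gives O(C|E) = O(C)·[P(E|C)/P(E|¬C)], hence O(C) = O(C|E)/LR.
Posterior odds = 0.504/(1−0.504) = 1.0161. LR = 0.70/0.31 = 2.2581.
Prior odds = 1.0161/2.2581 = 0.4500, so P(C) = 0.4500/(1+0.4500) ≈ 0.31.

P(C) = 0.31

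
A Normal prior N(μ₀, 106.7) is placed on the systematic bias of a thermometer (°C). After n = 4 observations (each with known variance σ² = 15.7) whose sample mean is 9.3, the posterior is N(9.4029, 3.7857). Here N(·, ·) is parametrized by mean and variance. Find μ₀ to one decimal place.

μ₀ = 12.2

The posterior mean is a precision-weighted average: μ_n = (τ₀μ₀ + τ_data·x̄)/(τ₀+τ_data), with τ₀=1/σ₀² and τ_data=n/σ².
Here τ₀ = 1/106.7 = 0.009372 and τ_data = 4/15.7 = 0.254777, so τ_n = 0.264149.
Rearranging for μ₀: μ₀ = (μ_n·τ_n − τ_data·x̄)/τ₀ = (9.4029·0.264149 − 0.254777·9.3) / 0.009372 = 0.114341/0.009372 ≈ 12.2.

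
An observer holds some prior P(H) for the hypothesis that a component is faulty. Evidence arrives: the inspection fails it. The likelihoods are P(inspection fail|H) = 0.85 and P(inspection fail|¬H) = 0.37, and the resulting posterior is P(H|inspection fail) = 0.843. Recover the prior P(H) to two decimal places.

P(H) = 0.70

Bayes' rule in odds form gives O(H|E) = O(H)·[P(E|H)/P(E|¬H)], hence O(H) = O(H|E)/LR.
Posterior odds = 0.843/(1−0.843) = 5.3694. LR = 0.85/0.37 = 2.2973.
Prior odds = 5.3694/2.2973 = 2.3373, so P(H) = 2.3373/(1+2.3373) ≈ 0.70.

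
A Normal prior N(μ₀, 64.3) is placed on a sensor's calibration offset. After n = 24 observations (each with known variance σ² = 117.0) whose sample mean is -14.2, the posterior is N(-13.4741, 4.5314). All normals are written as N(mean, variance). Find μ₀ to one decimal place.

With known observation variance, the Normal–Normal posterior has precision τ_n = τ₀ + n/σ² and mean μ_n = (τ₀μ₀ + (n/σ²)x̄)/τ_n.
Here τ₀ = 1/64.3 = 0.015552 and τ_data = 24/117.0 = 0.205128, so τ_n = 0.220680.
Rearranging for μ₀: μ₀ = (μ_n·τ_n − τ_data·x̄)/τ₀ = (-13.4741·0.220680 − 0.205128·-14.2) / 0.015552 = -0.060647/0.015552 ≈ -3.9.

μ₀ = -3.9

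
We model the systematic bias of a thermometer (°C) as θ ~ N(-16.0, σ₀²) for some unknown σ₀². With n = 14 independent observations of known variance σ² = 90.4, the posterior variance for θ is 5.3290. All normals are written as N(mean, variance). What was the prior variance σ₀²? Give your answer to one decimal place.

Posterior precision equals prior precision plus data precision: 1/σ_n² = 1/σ₀² + n/σ².
So 1/σ₀² = 1/5.3290 − 14/90.4 = 0.187652 − 0.154867 = 0.032785.
Hence σ₀² = 1/0.032785 ≈ 30.5.

σ₀² = 30.5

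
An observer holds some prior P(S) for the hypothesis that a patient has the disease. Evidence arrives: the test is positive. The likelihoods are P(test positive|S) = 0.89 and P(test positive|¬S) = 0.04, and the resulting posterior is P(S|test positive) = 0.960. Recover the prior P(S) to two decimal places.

Bayes' rule in odds form gives O(S|E) = O(S)·[P(E|S)/P(E|¬S)], hence O(S) = O(S|E)/LR.
Posterior odds = 0.960/(1−0.960) = 24.0000. LR = 0.89/0.04 = 22.2500.
Prior odds = 24.0000/22.2500 = 1.0787, so P(S) = 1.0787/(1+1.0787) ≈ 0.52.

P(S) = 0.52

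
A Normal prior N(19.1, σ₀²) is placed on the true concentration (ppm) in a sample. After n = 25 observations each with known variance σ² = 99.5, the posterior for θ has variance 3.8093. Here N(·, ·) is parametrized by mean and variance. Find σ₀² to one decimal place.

Posterior precision equals prior precision plus data precision: 1/σ_n² = 1/σ₀² + n/σ².
So 1/σ₀² = 1/3.8093 − 25/99.5 = 0.262515 − 0.251256 = 0.011259.
Hence σ₀² = 1/0.011259 ≈ 88.8.

σ₀² = 88.8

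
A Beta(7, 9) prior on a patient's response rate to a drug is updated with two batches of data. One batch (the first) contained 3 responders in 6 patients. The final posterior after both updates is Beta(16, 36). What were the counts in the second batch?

6 responders and 24 non-responders

Because Beta–binomial updating is additive in the counts, the combined data contributed (α_post−α_prior, β_post−β_prior) successes and failures.
Total across both batches: 16−7=9 responders, 36−9=27 non-responders.
Subtract the first batch: 9−3=6 responders and 27−3=24 non-responders.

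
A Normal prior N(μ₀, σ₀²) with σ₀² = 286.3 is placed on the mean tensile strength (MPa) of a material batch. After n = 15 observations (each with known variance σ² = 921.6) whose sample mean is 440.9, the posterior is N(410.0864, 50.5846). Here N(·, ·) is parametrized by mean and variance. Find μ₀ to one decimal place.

μ₀ = 266.5

The posterior mean is a precision-weighted average: μ_n = (τ₀μ₀ + τ_data·x̄)/(τ₀+τ_data), with τ₀=1/σ₀² and τ_data=n/σ².
Here τ₀ = 1/286.3 = 0.003493 and τ_data = 15/921.6 = 0.016276, so τ_n = 0.019769.
Rearranging for μ₀: μ₀ = (μ_n·τ_n − τ_data·x̄)/τ₀ = (410.0864·0.019769 − 0.016276·440.9) / 0.003493 = 0.930910/0.003493 ≈ 266.5.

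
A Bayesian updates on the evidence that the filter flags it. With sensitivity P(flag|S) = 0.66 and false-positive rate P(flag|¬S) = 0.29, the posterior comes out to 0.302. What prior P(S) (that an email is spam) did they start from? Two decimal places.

Bayes' rule in odds form gives O(S|E) = O(S)·[P(E|S)/P(E|¬S)], hence O(S) = O(S|E)/LR.
Posterior odds = 0.302/(1−0.302) = 0.4327. LR = 0.66/0.29 = 2.2759.
Prior odds = 0.4327/2.2759 = 0.1901, so P(S) = 0.1901/(1+0.1901) ≈ 0.16.

P(S) = 0.16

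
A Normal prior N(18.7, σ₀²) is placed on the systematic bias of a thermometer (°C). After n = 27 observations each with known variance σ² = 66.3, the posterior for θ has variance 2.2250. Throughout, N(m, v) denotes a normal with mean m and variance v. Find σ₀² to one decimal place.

σ₀² = 23.7

Posterior precision equals prior precision plus data precision: 1/σ_n² = 1/σ₀² + n/σ².
So 1/σ₀² = 1/2.2250 − 27/66.3 = 0.449438 − 0.407240 = 0.042198.
Hence σ₀² = 1/0.042198 ≈ 23.7.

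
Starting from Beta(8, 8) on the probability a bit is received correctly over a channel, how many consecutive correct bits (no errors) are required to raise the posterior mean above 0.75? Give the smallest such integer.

After k correct bits and 0 errors the posterior is Beta(8+k, 8), with mean (8+k)/(8+8+k).
Set (8+k)/(16+k) > 0.75 and solve: k > (0.75·16 − 8)/(1 − 0.75) = 16.000.
The smallest integer exceeding 16.000 is 17, and checking k=17: (25)/(33) = 0.7576 > 0.75.

k = 17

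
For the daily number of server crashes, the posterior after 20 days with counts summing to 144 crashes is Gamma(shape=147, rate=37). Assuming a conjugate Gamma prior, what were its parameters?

Gamma–Poisson conjugacy: posterior shape = α + Σxᵢ, posterior rate = β + n.
So α = 147 − 144 = 3 and β = 37 − 20 = 17.

Gamma(shape=3, rate=17)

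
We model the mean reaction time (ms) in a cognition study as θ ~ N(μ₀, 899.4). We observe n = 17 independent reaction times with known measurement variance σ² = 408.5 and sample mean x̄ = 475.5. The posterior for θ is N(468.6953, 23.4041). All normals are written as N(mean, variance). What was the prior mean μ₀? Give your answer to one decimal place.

μ₀ = 214.0

With known observation variance, the Normal–Normal posterior has precision τ_n = τ₀ + n/σ² and mean μ_n = (τ₀μ₀ + (n/σ²)x̄)/τ_n.
Here τ₀ = 1/899.4 = 0.001112 and τ_data = 17/408.5 = 0.041616, so τ_n = 0.042728.
Rearranging for μ₀: μ₀ = (μ_n·τ_n − τ_data·x̄)/τ₀ = (468.6953·0.042728 − 0.041616·475.5) / 0.001112 = 0.238005/0.001112 ≈ 214.0.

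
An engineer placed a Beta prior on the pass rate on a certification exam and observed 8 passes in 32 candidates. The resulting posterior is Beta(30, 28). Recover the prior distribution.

A Beta(α, β) prior with s successes and f failures in binomial data gives a Beta(α+s, β+f) posterior.
So α = 30 − 8 = 22 and β = 28 − 24 = 4.

Beta(22, 4)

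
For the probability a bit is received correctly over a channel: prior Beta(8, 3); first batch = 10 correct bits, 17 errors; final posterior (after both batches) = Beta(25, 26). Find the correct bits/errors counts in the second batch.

Sequential conjugate updates are equivalent to a single update on the pooled data, so total successes = posterior α − prior α and total failures = posterior β − prior β.
Total across both batches: 25−8=17 correct bits, 26−3=23 errors.
Subtract the first batch: 17−10=7 correct bits and 23−17=6 errors.

7 correct bits and 6 errors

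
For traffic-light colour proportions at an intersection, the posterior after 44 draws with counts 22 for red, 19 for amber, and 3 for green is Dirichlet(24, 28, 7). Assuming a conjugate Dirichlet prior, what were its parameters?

Dirichlet(2, 9, 4)

For a Dirichlet(α) prior with multinomial counts c, the posterior is Dirichlet(α + c) componentwise.
Subtract each count from the matching posterior parameter: 24−22=2, 28−19=9, 7−3=4.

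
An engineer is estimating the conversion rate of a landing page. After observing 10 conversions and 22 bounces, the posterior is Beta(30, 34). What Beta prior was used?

Beta(20, 12)

A Beta(α, β) prior with s successes and f failures in binomial data gives a Beta(α+s, β+f) posterior.
So α = 30 − 10 = 20 and β = 34 − 22 = 12.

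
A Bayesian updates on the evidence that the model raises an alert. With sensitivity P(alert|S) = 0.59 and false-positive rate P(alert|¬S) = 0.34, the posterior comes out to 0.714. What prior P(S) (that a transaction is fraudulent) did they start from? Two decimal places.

P(S) = 0.59

In odds form, posterior odds = prior odds × likelihood ratio, so prior odds = posterior odds ÷ LR.
Posterior odds = 0.714/(1−0.714) = 2.4965. LR = 0.59/0.34 = 1.7353.
Prior odds = 2.4965/1.7353 = 1.4387, so P(S) = 1.4387/(1+1.4387) ≈ 0.59.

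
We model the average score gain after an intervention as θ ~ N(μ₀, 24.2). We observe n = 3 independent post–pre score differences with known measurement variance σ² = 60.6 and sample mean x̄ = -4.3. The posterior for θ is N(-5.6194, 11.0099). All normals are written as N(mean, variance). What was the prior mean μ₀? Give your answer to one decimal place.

With known observation variance, the Normal–Normal posterior has precision τ_n = τ₀ + n/σ² and mean μ_n = (τ₀μ₀ + (n/σ²)x̄)/τ_n.
Here τ₀ = 1/24.2 = 0.041322 and τ_data = 3/60.6 = 0.049505, so τ_n = 0.090827.
Rearranging for μ₀: μ₀ = (μ_n·τ_n − τ_data·x̄)/τ₀ = (-5.6194·0.090827 − 0.049505·-4.3) / 0.041322 = -0.297522/0.041322 ≈ -7.2.

μ₀ = -7.2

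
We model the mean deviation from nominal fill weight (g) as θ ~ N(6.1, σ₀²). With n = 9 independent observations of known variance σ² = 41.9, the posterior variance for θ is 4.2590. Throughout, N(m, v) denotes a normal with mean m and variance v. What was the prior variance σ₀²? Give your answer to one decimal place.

σ₀² = 50.0

Posterior precision equals prior precision plus data precision: 1/σ_n² = 1/σ₀² + n/σ².
So 1/σ₀² = 1/4.2590 − 9/41.9 = 0.234797 − 0.214797 = 0.020000.
Hence σ₀² = 1/0.020000 ≈ 50.0.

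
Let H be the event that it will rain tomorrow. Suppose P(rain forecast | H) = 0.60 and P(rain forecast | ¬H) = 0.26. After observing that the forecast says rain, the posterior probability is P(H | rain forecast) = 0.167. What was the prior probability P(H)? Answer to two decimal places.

In odds form, posterior odds = prior odds × likelihood ratio, so prior odds = posterior odds ÷ LR.
Posterior odds = 0.167/(1−0.167) = 0.2005. LR = 0.60/0.26 = 2.3077.
Prior odds = 0.2005/2.3077 = 0.0869, so P(H) = 0.0869/(1+0.0869) ≈ 0.08.

P(H) = 0.08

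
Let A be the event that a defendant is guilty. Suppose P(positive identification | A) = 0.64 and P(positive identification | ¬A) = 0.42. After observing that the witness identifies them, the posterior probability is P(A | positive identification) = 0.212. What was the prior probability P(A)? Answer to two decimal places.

P(A) = 0.15

In odds form, posterior odds = prior odds × likelihood ratio, so prior odds = posterior odds ÷ LR.
Posterior odds = 0.212/(1−0.212) = 0.2690. LR = 0.64/0.42 = 1.5238.
Prior odds = 0.2690/1.5238 = 0.1765, so P(A) = 0.1765/(1+0.1765) ≈ 0.15.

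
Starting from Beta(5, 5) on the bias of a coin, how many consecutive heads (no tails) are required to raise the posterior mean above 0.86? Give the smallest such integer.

After k heads and 0 tails the posterior is Beta(5+k, 5), with mean (5+k)/(5+5+k).
Set (5+k)/(10+k) > 0.86 and solve: k > (0.86·10 − 5)/(1 − 0.86) = 25.714.
The smallest integer exceeding 25.714 is 26, and checking k=26: (31)/(36) = 0.8611 > 0.86.

k = 26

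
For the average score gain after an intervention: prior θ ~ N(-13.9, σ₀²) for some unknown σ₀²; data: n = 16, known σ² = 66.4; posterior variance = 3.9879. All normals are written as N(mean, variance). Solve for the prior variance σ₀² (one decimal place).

σ₀² = 102.1

Posterior precision equals prior precision plus data precision: 1/σ_n² = 1/σ₀² + n/σ².
So 1/σ₀² = 1/3.9879 − 16/66.4 = 0.250759 − 0.240964 = 0.009795.
Hence σ₀² = 1/0.009795 ≈ 102.1.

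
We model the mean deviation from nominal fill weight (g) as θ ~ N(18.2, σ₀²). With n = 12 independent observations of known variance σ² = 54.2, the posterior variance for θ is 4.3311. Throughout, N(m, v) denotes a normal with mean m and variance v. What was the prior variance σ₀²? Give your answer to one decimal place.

For the Normal–Normal model with known σ², precisions add: τ_n = τ₀ + n/σ².
So 1/σ₀² = 1/4.3311 − 12/54.2 = 0.230888 − 0.221402 = 0.009486.
Hence σ₀² = 1/0.009486 ≈ 105.4.

σ₀² = 105.4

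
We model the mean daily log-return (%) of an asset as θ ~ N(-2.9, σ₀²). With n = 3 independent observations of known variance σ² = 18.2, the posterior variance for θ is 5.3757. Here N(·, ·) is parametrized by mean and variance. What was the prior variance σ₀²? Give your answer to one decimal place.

Posterior precision equals prior precision plus data precision: 1/σ_n² = 1/σ₀² + n/σ².
So 1/σ₀² = 1/5.3757 − 3/18.2 = 0.186022 − 0.164835 = 0.021187.
Hence σ₀² = 1/0.021187 ≈ 47.2.

σ₀² = 47.2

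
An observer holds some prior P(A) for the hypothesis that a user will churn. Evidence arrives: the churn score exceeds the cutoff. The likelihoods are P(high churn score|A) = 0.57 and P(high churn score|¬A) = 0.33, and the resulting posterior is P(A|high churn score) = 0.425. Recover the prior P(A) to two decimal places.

Bayes' rule in odds form gives O(A|E) = O(A)·[P(E|A)/P(E|¬A)], hence O(A) = O(A|E)/LR.
Posterior odds = 0.425/(1−0.425) = 0.7391. LR = 0.57/0.33 = 1.7273.
Prior odds = 0.7391/1.7273 = 0.4279, so P(A) = 0.4279/(1+0.4279) ≈ 0.30.

P(A) = 0.30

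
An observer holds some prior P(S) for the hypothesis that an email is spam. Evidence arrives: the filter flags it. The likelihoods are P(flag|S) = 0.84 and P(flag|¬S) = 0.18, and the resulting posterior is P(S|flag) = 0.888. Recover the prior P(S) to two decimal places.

In odds form, posterior odds = prior odds × likelihood ratio, so prior odds = posterior odds ÷ LR.
Posterior odds = 0.888/(1−0.888) = 7.9286. LR = 0.84/0.18 = 4.6667.
Prior odds = 7.9286/4.6667 = 1.6990, so P(S) = 1.6990/(1+1.6990) ≈ 0.63.

P(S) = 0.63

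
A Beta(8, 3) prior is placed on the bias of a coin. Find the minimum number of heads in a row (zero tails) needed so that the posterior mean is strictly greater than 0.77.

After k heads and 0 tails the posterior is Beta(8+k, 3), with mean (8+k)/(8+3+k).
Set (8+k)/(11+k) > 0.77 and solve: k > (0.77·11 − 8)/(1 − 0.77) = 2.043.
The smallest integer exceeding 2.043 is 3, and checking k=3: (11)/(14) = 0.7857 > 0.77.

k = 3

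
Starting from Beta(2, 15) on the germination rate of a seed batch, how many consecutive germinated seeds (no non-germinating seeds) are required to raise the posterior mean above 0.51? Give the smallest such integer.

k = 14

After k germinated seeds and 0 non-germinating seeds the posterior is Beta(2+k, 15), with mean (2+k)/(2+15+k).
Set (2+k)/(17+k) > 0.51 and solve: k > (0.51·17 − 2)/(1 − 0.51) = 13.612.
The smallest integer exceeding 13.612 is 14.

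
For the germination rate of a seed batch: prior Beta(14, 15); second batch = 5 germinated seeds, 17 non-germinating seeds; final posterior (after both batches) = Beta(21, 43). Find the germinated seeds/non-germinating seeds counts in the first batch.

Because Beta–binomial updating is additive in the counts, the combined data contributed (α_post−α_prior, β_post−β_prior) successes and failures.
Total across both batches: 21−14=7 germinated seeds, 43−15=28 non-germinating seeds.
Subtract the second batch: 7−5=2 germinated seeds and 28−17=11 non-germinating seeds.

2 germinated seeds and 11 non-germinating seeds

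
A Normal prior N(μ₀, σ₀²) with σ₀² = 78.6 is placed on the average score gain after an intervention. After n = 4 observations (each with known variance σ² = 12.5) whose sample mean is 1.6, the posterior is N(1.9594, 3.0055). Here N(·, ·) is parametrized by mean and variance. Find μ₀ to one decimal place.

μ₀ = 11.0

With known observation variance, the Normal–Normal posterior has precision τ_n = τ₀ + n/σ² and mean μ_n = (τ₀μ₀ + (n/σ²)x̄)/τ_n.
Here τ₀ = 1/78.6 = 0.012723 and τ_data = 4/12.5 = 0.320000, so τ_n = 0.332723.
Rearranging for μ₀: μ₀ = (μ_n·τ_n − τ_data·x̄)/τ₀ = (1.9594·0.332723 − 0.320000·1.6) / 0.012723 = 0.139937/0.012723 ≈ 11.0.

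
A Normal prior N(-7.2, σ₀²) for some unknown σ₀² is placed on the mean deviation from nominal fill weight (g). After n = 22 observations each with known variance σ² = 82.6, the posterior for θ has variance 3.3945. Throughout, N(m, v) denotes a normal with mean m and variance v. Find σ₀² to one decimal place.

For the Normal–Normal model with known σ², precisions add: τ_n = τ₀ + n/σ².
So 1/σ₀² = 1/3.3945 − 22/82.6 = 0.294594 − 0.266344 = 0.028250.
Hence σ₀² = 1/0.028250 ≈ 35.4.

σ₀² = 35.4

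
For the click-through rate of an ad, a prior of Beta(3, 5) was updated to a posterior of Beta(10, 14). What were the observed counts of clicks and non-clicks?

7 clicks and 9 non-clicks

A Beta(a, b) prior with s successes and f failures in binomial data gives a Beta(a+s, b+f) posterior.
Match parameters: s=10−3=7, f=14−5=9.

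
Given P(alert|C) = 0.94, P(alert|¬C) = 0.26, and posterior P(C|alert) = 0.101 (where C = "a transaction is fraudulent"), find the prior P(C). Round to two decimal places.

Bayes' rule in odds form gives O(C|E) = O(C)·[P(E|C)/P(E|¬C)], hence O(C) = O(C|E)/LR.
Posterior odds = 0.101/(1−0.101) = 0.1123. LR = 0.94/0.26 = 3.6154.
Prior odds = 0.1123/3.6154 = 0.0311, so P(C) = 0.0311/(1+0.0311) ≈ 0.03.

P(C) = 0.03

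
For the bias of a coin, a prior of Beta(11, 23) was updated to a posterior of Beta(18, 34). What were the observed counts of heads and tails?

7 heads and 11 tails

Under Beta–binomial conjugacy the posterior parameters are (α+s, β+f).
Match parameters: s=18−11=7, f=34−23=11.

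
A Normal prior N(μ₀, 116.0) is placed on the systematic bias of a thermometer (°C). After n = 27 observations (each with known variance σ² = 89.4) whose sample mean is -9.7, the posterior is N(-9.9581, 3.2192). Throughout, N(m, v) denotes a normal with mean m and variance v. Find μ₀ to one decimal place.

With known observation variance, the Normal–Normal posterior has precision τ_n = τ₀ + n/σ² and mean μ_n = (τ₀μ₀ + (n/σ²)x̄)/τ_n.
Here τ₀ = 1/116.0 = 0.008621 and τ_data = 27/89.4 = 0.302013, so τ_n = 0.310634.
Rearranging for μ₀: μ₀ = (μ_n·τ_n − τ_data·x̄)/τ₀ = (-9.9581·0.310634 − 0.302013·-9.7) / 0.008621 = -0.163798/0.008621 ≈ -19.0.

μ₀ = -19.0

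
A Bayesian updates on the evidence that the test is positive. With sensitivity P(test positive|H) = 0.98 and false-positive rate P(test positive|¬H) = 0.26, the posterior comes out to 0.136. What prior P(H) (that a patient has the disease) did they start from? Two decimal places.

P(H) = 0.04

Bayes' rule in odds form gives O(H|E) = O(H)·[P(E|H)/P(E|¬H)], hence O(H) = O(H|E)/LR.
Posterior odds = 0.136/(1−0.136) = 0.1574. LR = 0.98/0.26 = 3.7692.
Prior odds = 0.1574/3.7692 = 0.0418, so P(H) = 0.0418/(1+0.0418) ≈ 0.04.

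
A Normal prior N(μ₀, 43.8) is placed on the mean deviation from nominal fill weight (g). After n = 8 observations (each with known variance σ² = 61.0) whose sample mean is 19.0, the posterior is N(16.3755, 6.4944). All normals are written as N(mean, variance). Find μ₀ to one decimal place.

μ₀ = 1.3

With known observation variance, the Normal–Normal posterior has precision τ_n = τ₀ + n/σ² and mean μ_n = (τ₀μ₀ + (n/σ²)x̄)/τ_n.
Here τ₀ = 1/43.8 = 0.022831 and τ_data = 8/61.0 = 0.131148, so τ_n = 0.153979.
Rearranging for μ₀: μ₀ = (μ_n·τ_n − τ_data·x̄)/τ₀ = (16.3755·0.153979 − 0.131148·19.0) / 0.022831 = 0.029671/0.022831 ≈ 1.3.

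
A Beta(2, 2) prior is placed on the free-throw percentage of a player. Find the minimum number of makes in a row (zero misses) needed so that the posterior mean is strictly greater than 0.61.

k = 2

After k makes and 0 misses the posterior is Beta(2+k, 2), with mean (2+k)/(2+2+k).
Set (2+k)/(4+k) > 0.61 and solve: k > (0.61·4 − 2)/(1 − 0.61) = 1.128.
The smallest integer exceeding 1.128 is 2, and checking k=2: (4)/(6) = 0.6667 > 0.61.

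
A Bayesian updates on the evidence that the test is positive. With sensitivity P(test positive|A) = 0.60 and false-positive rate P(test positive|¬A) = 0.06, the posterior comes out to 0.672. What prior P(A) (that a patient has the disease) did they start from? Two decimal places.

In odds form, posterior odds = prior odds × likelihood ratio, so prior odds = posterior odds ÷ LR.
Posterior odds = 0.672/(1−0.672) = 2.0488. LR = 0.60/0.06 = 10.0000.
Prior odds = 2.0488/10.0000 = 0.2049, so P(A) = 0.2049/(1+0.2049) ≈ 0.17.

P(A) = 0.17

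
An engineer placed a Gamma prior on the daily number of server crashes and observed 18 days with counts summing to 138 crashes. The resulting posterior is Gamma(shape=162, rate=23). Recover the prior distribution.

Gamma(shape=24, rate=5)

Gamma–Poisson conjugacy: posterior shape = α + Σxᵢ, posterior rate = β + n.
So α = 162 − 138 = 24 and β = 23 − 18 = 5.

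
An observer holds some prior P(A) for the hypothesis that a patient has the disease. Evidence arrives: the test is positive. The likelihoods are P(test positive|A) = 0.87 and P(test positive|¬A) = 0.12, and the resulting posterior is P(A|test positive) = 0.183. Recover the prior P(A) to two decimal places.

In odds form, posterior odds = prior odds × likelihood ratio, so prior odds = posterior odds ÷ LR.
Posterior odds = 0.183/(1−0.183) = 0.2240. LR = 0.87/0.12 = 7.2500.
Prior odds = 0.2240/7.2500 = 0.0309, so P(A) = 0.0309/(1+0.0309) ≈ 0.03.

P(A) = 0.03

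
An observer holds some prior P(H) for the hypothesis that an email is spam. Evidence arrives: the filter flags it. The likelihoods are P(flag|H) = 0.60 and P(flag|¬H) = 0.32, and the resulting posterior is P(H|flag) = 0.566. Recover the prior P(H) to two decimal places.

P(H) = 0.41

Bayes' rule in odds form gives O(H|E) = O(H)·[P(E|H)/P(E|¬H)], hence O(H) = O(H|E)/LR.
Posterior odds = 0.566/(1−0.566) = 1.3041. LR = 0.60/0.32 = 1.8750.
Prior odds = 1.3041/1.8750 = 0.6955, so P(H) = 0.6955/(1+0.6955) ≈ 0.41.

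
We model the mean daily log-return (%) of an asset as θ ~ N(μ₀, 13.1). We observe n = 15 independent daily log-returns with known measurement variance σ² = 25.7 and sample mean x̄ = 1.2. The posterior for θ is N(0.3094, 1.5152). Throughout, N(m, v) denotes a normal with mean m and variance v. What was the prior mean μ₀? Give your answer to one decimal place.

The posterior mean is a precision-weighted average: μ_n = (τ₀μ₀ + τ_data·x̄)/(τ₀+τ_data), with τ₀=1/σ₀² and τ_data=n/σ².
Here τ₀ = 1/13.1 = 0.076336 and τ_data = 15/25.7 = 0.583658, so τ_n = 0.659994.
Rearranging for μ₀: μ₀ = (μ_n·τ_n − τ_data·x̄)/τ₀ = (0.3094·0.659994 − 0.583658·1.2) / 0.076336 = -0.496187/0.076336 ≈ -6.5.

μ₀ = -6.5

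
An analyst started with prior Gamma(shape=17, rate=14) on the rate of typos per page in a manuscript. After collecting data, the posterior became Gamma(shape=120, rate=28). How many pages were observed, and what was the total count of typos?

Gamma–Poisson conjugacy: posterior shape = α + Σxᵢ, posterior rate = β + n.
Matching: Σxᵢ = 120 − 17 = 103 and n = 28 − 14 = 14.

n = 14 pages with total 103 typos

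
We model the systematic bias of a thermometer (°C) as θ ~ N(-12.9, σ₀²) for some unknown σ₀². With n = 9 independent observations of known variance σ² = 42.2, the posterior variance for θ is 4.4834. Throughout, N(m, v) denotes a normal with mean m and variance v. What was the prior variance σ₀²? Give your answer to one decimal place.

For the Normal–Normal model with known σ², precisions add: τ_n = τ₀ + n/σ².
So 1/σ₀² = 1/4.4834 − 9/42.2 = 0.223045 − 0.213270 = 0.009775.
Hence σ₀² = 1/0.009775 ≈ 102.3.

σ₀² = 102.3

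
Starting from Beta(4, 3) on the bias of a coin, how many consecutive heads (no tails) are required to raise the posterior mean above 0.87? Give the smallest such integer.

k = 17

After k heads and 0 tails the posterior is Beta(4+k, 3), with mean (4+k)/(4+3+k).
Set (4+k)/(7+k) > 0.87 and solve: k > (0.87·7 − 4)/(1 − 0.87) = 16.077.
The smallest integer exceeding 16.077 is 17, and checking k=17: (21)/(24) = 0.8750 > 0.87.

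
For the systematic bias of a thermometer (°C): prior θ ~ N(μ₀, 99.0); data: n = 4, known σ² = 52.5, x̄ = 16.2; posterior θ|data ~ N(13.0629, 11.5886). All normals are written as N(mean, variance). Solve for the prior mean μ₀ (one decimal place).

μ₀ = -10.6

The posterior mean is a precision-weighted average: μ_n = (τ₀μ₀ + τ_data·x̄)/(τ₀+τ_data), with τ₀=1/σ₀² and τ_data=n/σ².
Here τ₀ = 1/99.0 = 0.010101 and τ_data = 4/52.5 = 0.076190, so τ_n = 0.086291.
Rearranging for μ₀: μ₀ = (μ_n·τ_n − τ_data·x̄)/τ₀ = (13.0629·0.086291 − 0.076190·16.2) / 0.010101 = -0.107067/0.010101 ≈ -10.6.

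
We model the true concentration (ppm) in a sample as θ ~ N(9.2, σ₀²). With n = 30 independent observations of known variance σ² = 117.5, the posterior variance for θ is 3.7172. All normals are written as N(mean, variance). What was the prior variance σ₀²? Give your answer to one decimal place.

σ₀² = 73.0

Posterior precision equals prior precision plus data precision: 1/σ_n² = 1/σ₀² + n/σ².
So 1/σ₀² = 1/3.7172 − 30/117.5 = 0.269020 − 0.255319 = 0.013701.
Hence σ₀² = 1/0.013701 ≈ 73.0.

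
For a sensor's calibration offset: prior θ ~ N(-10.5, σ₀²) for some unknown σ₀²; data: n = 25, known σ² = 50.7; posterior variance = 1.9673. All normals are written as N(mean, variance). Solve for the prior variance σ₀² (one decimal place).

σ₀² = 65.7

Posterior precision equals prior precision plus data precision: 1/σ_n² = 1/σ₀² + n/σ².
So 1/σ₀² = 1/1.9673 − 25/50.7 = 0.508311 − 0.493097 = 0.015214.
Hence σ₀² = 1/0.015214 ≈ 65.7.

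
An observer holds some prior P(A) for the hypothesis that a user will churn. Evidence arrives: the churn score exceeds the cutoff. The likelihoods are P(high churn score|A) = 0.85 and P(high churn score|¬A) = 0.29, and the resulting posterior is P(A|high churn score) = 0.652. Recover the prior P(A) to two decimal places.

P(A) = 0.39

In odds form, posterior odds = prior odds × likelihood ratio, so prior odds = posterior odds ÷ LR.
Posterior odds = 0.652/(1−0.652) = 1.8736. LR = 0.85/0.29 = 2.9310.
Prior odds = 1.8736/2.9310 = 0.6392, so P(A) = 0.6392/(1+0.6392) ≈ 0.39.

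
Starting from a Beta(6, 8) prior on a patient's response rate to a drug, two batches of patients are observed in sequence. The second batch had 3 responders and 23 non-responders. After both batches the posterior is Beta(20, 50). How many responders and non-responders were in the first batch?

11 responders and 19 non-responders

Because Beta–binomial updating is additive in the counts, the combined data contributed (α_post−α_prior, β_post−β_prior) successes and failures.
Total across both batches: 20−6=14 responders, 50−8=42 non-responders.
Subtract the second batch: 14−3=11 responders and 42−23=19 non-responders.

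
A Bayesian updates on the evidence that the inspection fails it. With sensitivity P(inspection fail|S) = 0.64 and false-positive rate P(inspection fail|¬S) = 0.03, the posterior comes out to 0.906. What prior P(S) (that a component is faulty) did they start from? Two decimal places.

In odds form, posterior odds = prior odds × likelihood ratio, so prior odds = posterior odds ÷ LR.
Posterior odds = 0.906/(1−0.906) = 9.6383. LR = 0.64/0.03 = 21.3333.
Prior odds = 9.6383/21.3333 = 0.4518, so P(S) = 0.4518/(1+0.4518) ≈ 0.31.

P(S) = 0.31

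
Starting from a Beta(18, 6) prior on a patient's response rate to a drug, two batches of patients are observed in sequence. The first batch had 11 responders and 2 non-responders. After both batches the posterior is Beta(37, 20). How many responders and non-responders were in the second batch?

8 responders and 12 non-responders

Because Beta–binomial updating is additive in the counts, the combined data contributed (α_post−α_prior, β_post−β_prior) successes and failures.
Total across both batches: 37−18=19 responders, 20−6=14 non-responders.
Subtract the first batch: 19−11=8 responders and 14−2=12 non-responders.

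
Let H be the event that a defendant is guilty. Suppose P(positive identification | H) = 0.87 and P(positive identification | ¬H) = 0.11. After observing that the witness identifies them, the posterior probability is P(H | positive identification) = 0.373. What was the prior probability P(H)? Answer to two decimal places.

Bayes' rule in odds form gives O(H|E) = O(H)·[P(E|H)/P(E|¬H)], hence O(H) = O(H|E)/LR.
Posterior odds = 0.373/(1−0.373) = 0.5949. LR = 0.87/0.11 = 7.9091.
Prior odds = 0.5949/7.9091 = 0.0752, so P(H) = 0.0752/(1+0.0752) ≈ 0.07.

P(H) = 0.07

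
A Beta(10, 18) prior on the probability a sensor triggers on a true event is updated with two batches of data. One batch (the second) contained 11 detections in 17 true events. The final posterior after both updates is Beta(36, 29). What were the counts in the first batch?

15 detections and 5 misses

Sequential conjugate updates are equivalent to a single update on the pooled data, so total successes = posterior α − prior α and total failures = posterior β − prior β.
Total across both batches: 36−10=26 detections, 29−18=11 misses.
Subtract the second batch: 26−11=15 detections and 11−6=5 misses.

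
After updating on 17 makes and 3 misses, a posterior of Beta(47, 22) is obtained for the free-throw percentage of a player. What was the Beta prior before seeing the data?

Beta is conjugate to the binomial likelihood: posterior = Beta(a+s, b+f).
So a = 47 − 17 = 30 and b = 22 − 3 = 19.

Beta(30, 19)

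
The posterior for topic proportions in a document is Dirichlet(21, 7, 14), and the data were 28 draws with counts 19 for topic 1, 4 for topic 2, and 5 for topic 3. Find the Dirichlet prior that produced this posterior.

Dirichlet(2, 3, 9)

For a Dirichlet(α) prior with multinomial counts c, the posterior is Dirichlet(α + c) componentwise.
Subtract each count from the matching posterior parameter: 21−19=2, 7−4=3, 14−5=9.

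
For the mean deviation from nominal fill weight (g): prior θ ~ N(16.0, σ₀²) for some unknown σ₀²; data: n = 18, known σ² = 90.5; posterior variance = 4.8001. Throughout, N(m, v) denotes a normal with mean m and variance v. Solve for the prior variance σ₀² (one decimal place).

σ₀² = 106.0

Posterior precision equals prior precision plus data precision: 1/σ_n² = 1/σ₀² + n/σ².
So 1/σ₀² = 1/4.8001 − 18/90.5 = 0.208329 − 0.198895 = 0.009434.
Hence σ₀² = 1/0.009434 ≈ 106.0.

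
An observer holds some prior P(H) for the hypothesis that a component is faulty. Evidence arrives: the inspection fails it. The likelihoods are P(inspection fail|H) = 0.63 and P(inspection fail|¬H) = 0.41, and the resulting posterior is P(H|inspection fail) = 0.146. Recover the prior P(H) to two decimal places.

P(H) = 0.10

In odds form, posterior odds = prior odds × likelihood ratio, so prior odds = posterior odds ÷ LR.
Posterior odds = 0.146/(1−0.146) = 0.1710. LR = 0.63/0.41 = 1.5366.
Prior odds = 0.1710/1.5366 = 0.1113, so P(H) = 0.1113/(1+0.1113) ≈ 0.10.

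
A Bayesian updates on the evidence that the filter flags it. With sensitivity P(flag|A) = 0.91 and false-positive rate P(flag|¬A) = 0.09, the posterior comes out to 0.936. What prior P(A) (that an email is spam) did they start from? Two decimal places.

Bayes' rule in odds form gives O(A|E) = O(A)·[P(E|A)/P(E|¬A)], hence O(A) = O(A|E)/LR.
Posterior odds = 0.936/(1−0.936) = 14.6250. LR = 0.91/0.09 = 10.1111.
Prior odds = 14.6250/10.1111 = 1.4464, so P(A) = 1.4464/(1+1.4464) ≈ 0.59.

P(A) = 0.59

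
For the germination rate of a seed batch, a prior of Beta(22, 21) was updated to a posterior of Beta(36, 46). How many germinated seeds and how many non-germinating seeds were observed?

14 germinated seeds and 25 non-germinating seeds

A Beta(a, b) prior with s successes and f failures in binomial data gives a Beta(a+s, b+f) posterior.
So s = 36 − 22 = 14 and f = 46 − 21 = 25.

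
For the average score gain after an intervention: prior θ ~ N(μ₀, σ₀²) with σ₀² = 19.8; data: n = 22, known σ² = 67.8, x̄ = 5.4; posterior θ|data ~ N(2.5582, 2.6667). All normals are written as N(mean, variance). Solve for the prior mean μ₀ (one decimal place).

μ₀ = -15.7

With known observation variance, the Normal–Normal posterior has precision τ_n = τ₀ + n/σ² and mean μ_n = (τ₀μ₀ + (n/σ²)x̄)/τ_n.
Here τ₀ = 1/19.8 = 0.050505 and τ_data = 22/67.8 = 0.324484, so τ_n = 0.374989.
Rearranging for μ₀: μ₀ = (μ_n·τ_n − τ_data·x̄)/τ₀ = (2.5582·0.374989 − 0.324484·5.4) / 0.050505 = -0.792917/0.050505 ≈ -15.7.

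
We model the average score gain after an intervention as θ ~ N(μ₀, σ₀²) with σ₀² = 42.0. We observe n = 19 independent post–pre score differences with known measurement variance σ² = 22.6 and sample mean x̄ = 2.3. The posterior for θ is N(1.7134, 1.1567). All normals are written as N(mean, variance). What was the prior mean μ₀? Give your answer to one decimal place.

μ₀ = -19.0

The posterior mean is a precision-weighted average: μ_n = (τ₀μ₀ + τ_data·x̄)/(τ₀+τ_data), with τ₀=1/σ₀² and τ_data=n/σ².
Here τ₀ = 1/42.0 = 0.023810 and τ_data = 19/22.6 = 0.840708, so τ_n = 0.864518.
Rearranging for μ₀: μ₀ = (μ_n·τ_n − τ_data·x̄)/τ₀ = (1.7134·0.864518 − 0.840708·2.3) / 0.023810 = -0.452363/0.023810 ≈ -19.0.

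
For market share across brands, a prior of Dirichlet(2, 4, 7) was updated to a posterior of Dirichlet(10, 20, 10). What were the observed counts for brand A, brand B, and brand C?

counts (8, 16, 3)

For a Dirichlet(α) prior with multinomial counts c, the posterior is Dirichlet(α + c) componentwise.
Counts are posterior − prior componentwise: 10−2=8, 20−4=16, 10−7=3.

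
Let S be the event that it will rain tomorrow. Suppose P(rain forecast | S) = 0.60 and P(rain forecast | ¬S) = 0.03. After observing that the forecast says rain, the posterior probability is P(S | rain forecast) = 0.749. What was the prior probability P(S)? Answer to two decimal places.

P(S) = 0.13

Bayes' rule in odds form gives O(S|E) = O(S)·[P(E|S)/P(E|¬S)], hence O(S) = O(S|E)/LR.
Posterior odds = 0.749/(1−0.749) = 2.9841. LR = 0.60/0.03 = 20.0000.
Prior odds = 2.9841/20.0000 = 0.1492, so P(S) = 0.1492/(1+0.1492) ≈ 0.13.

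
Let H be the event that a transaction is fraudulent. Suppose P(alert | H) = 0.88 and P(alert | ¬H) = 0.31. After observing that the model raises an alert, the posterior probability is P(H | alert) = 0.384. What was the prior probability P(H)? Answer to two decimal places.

Bayes' rule in odds form gives O(H|E) = O(H)·[P(E|H)/P(E|¬H)], hence O(H) = O(H|E)/LR.
Posterior odds = 0.384/(1−0.384) = 0.6234. LR = 0.88/0.31 = 2.8387.
Prior odds = 0.6234/2.8387 = 0.2196, so P(H) = 0.2196/(1+0.2196) ≈ 0.18.

P(H) = 0.18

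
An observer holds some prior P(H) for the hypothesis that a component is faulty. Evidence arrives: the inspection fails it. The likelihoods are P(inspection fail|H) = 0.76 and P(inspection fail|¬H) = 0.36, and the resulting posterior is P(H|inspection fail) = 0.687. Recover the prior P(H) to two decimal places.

In odds form, posterior odds = prior odds × likelihood ratio, so prior odds = posterior odds ÷ LR.
Posterior odds = 0.687/(1−0.687) = 2.1949. LR = 0.76/0.36 = 2.1111.
Prior odds = 2.1949/2.1111 = 1.0397, so P(H) = 1.0397/(1+1.0397) ≈ 0.51.

P(H) = 0.51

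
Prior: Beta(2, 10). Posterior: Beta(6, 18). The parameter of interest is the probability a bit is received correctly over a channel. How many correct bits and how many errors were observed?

Under Beta–binomial conjugacy the posterior parameters are (a+s, b+f).
Match parameters: s=6−2=4, f=18−10=8.

4 correct bits and 8 errors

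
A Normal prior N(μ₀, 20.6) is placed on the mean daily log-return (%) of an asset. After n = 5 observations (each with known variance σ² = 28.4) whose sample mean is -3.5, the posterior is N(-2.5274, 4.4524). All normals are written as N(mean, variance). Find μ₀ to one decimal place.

With known observation variance, the Normal–Normal posterior has precision τ_n = τ₀ + n/σ² and mean μ_n = (τ₀μ₀ + (n/σ²)x̄)/τ_n.
Here τ₀ = 1/20.6 = 0.048544 and τ_data = 5/28.4 = 0.176056, so τ_n = 0.224600.
Rearranging for μ₀: μ₀ = (μ_n·τ_n − τ_data·x̄)/τ₀ = (-2.5274·0.224600 − 0.176056·-3.5) / 0.048544 = 0.048542/0.048544 ≈ 1.0.

μ₀ = 1.0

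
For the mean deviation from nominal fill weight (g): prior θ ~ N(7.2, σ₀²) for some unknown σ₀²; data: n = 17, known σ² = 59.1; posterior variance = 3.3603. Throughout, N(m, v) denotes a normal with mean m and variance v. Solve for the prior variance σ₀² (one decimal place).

For the Normal–Normal model with known σ², precisions add: τ_n = τ₀ + n/σ².
So 1/σ₀² = 1/3.3603 − 17/59.1 = 0.297592 − 0.287648 = 0.009944.
Hence σ₀² = 1/0.009944 ≈ 100.6.

σ₀² = 100.6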